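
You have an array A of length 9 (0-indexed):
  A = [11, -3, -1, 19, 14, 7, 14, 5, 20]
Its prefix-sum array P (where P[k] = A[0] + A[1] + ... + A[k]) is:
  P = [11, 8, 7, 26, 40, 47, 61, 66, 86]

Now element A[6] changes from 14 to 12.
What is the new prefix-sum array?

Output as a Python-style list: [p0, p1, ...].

Answer: [11, 8, 7, 26, 40, 47, 59, 64, 84]

Derivation:
Change: A[6] 14 -> 12, delta = -2
P[k] for k < 6: unchanged (A[6] not included)
P[k] for k >= 6: shift by delta = -2
  P[0] = 11 + 0 = 11
  P[1] = 8 + 0 = 8
  P[2] = 7 + 0 = 7
  P[3] = 26 + 0 = 26
  P[4] = 40 + 0 = 40
  P[5] = 47 + 0 = 47
  P[6] = 61 + -2 = 59
  P[7] = 66 + -2 = 64
  P[8] = 86 + -2 = 84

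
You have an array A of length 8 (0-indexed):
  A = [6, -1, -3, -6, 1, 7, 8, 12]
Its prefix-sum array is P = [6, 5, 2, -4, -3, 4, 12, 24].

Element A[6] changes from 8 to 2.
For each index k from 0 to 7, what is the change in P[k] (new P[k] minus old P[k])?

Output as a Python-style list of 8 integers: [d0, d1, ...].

Answer: [0, 0, 0, 0, 0, 0, -6, -6]

Derivation:
Element change: A[6] 8 -> 2, delta = -6
For k < 6: P[k] unchanged, delta_P[k] = 0
For k >= 6: P[k] shifts by exactly -6
Delta array: [0, 0, 0, 0, 0, 0, -6, -6]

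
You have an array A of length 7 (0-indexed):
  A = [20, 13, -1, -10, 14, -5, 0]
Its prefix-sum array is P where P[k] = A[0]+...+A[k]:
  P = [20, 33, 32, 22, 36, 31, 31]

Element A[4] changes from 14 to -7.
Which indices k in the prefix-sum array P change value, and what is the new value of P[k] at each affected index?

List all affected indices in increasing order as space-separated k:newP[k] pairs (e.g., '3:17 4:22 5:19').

P[k] = A[0] + ... + A[k]
P[k] includes A[4] iff k >= 4
Affected indices: 4, 5, ..., 6; delta = -21
  P[4]: 36 + -21 = 15
  P[5]: 31 + -21 = 10
  P[6]: 31 + -21 = 10

Answer: 4:15 5:10 6:10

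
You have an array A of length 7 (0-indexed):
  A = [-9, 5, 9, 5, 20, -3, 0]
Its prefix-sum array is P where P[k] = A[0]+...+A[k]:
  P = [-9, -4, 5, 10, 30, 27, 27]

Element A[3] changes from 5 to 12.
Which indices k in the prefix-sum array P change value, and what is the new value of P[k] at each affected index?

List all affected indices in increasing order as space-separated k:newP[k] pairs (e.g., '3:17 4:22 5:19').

P[k] = A[0] + ... + A[k]
P[k] includes A[3] iff k >= 3
Affected indices: 3, 4, ..., 6; delta = 7
  P[3]: 10 + 7 = 17
  P[4]: 30 + 7 = 37
  P[5]: 27 + 7 = 34
  P[6]: 27 + 7 = 34

Answer: 3:17 4:37 5:34 6:34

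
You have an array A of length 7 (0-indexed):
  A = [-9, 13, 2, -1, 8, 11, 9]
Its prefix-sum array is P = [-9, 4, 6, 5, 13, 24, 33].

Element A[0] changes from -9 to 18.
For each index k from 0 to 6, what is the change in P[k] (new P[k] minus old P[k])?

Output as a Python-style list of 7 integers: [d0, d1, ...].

Element change: A[0] -9 -> 18, delta = 27
For k < 0: P[k] unchanged, delta_P[k] = 0
For k >= 0: P[k] shifts by exactly 27
Delta array: [27, 27, 27, 27, 27, 27, 27]

Answer: [27, 27, 27, 27, 27, 27, 27]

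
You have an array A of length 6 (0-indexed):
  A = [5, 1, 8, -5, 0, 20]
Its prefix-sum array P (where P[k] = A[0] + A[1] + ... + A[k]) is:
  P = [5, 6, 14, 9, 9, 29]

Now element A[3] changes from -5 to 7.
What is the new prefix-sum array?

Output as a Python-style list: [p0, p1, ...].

Change: A[3] -5 -> 7, delta = 12
P[k] for k < 3: unchanged (A[3] not included)
P[k] for k >= 3: shift by delta = 12
  P[0] = 5 + 0 = 5
  P[1] = 6 + 0 = 6
  P[2] = 14 + 0 = 14
  P[3] = 9 + 12 = 21
  P[4] = 9 + 12 = 21
  P[5] = 29 + 12 = 41

Answer: [5, 6, 14, 21, 21, 41]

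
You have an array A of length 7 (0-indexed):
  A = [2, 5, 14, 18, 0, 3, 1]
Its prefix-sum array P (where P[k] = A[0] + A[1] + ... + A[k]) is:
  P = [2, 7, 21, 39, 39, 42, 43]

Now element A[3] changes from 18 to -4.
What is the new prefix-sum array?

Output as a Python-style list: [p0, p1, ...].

Answer: [2, 7, 21, 17, 17, 20, 21]

Derivation:
Change: A[3] 18 -> -4, delta = -22
P[k] for k < 3: unchanged (A[3] not included)
P[k] for k >= 3: shift by delta = -22
  P[0] = 2 + 0 = 2
  P[1] = 7 + 0 = 7
  P[2] = 21 + 0 = 21
  P[3] = 39 + -22 = 17
  P[4] = 39 + -22 = 17
  P[5] = 42 + -22 = 20
  P[6] = 43 + -22 = 21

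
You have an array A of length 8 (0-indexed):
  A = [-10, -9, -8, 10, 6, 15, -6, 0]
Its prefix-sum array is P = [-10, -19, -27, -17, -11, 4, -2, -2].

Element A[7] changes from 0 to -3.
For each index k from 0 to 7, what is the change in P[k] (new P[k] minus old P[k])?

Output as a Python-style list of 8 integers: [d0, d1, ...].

Element change: A[7] 0 -> -3, delta = -3
For k < 7: P[k] unchanged, delta_P[k] = 0
For k >= 7: P[k] shifts by exactly -3
Delta array: [0, 0, 0, 0, 0, 0, 0, -3]

Answer: [0, 0, 0, 0, 0, 0, 0, -3]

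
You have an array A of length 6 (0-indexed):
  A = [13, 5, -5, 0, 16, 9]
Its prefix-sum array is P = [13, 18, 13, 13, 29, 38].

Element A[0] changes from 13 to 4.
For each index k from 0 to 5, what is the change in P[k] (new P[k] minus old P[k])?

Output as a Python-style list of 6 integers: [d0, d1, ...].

Answer: [-9, -9, -9, -9, -9, -9]

Derivation:
Element change: A[0] 13 -> 4, delta = -9
For k < 0: P[k] unchanged, delta_P[k] = 0
For k >= 0: P[k] shifts by exactly -9
Delta array: [-9, -9, -9, -9, -9, -9]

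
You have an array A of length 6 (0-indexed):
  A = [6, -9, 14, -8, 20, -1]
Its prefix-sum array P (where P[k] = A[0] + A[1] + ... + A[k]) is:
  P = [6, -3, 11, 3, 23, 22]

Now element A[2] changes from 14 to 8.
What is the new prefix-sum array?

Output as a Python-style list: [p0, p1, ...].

Change: A[2] 14 -> 8, delta = -6
P[k] for k < 2: unchanged (A[2] not included)
P[k] for k >= 2: shift by delta = -6
  P[0] = 6 + 0 = 6
  P[1] = -3 + 0 = -3
  P[2] = 11 + -6 = 5
  P[3] = 3 + -6 = -3
  P[4] = 23 + -6 = 17
  P[5] = 22 + -6 = 16

Answer: [6, -3, 5, -3, 17, 16]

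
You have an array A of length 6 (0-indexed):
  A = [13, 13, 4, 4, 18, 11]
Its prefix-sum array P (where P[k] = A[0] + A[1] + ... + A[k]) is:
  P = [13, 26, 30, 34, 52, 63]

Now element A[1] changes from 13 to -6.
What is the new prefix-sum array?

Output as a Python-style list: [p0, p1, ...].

Answer: [13, 7, 11, 15, 33, 44]

Derivation:
Change: A[1] 13 -> -6, delta = -19
P[k] for k < 1: unchanged (A[1] not included)
P[k] for k >= 1: shift by delta = -19
  P[0] = 13 + 0 = 13
  P[1] = 26 + -19 = 7
  P[2] = 30 + -19 = 11
  P[3] = 34 + -19 = 15
  P[4] = 52 + -19 = 33
  P[5] = 63 + -19 = 44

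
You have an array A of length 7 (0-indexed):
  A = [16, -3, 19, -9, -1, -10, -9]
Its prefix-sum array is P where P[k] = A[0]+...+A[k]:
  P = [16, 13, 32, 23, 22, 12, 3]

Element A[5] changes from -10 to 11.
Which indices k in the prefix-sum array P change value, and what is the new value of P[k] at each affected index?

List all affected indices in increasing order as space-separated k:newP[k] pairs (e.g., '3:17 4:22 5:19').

Answer: 5:33 6:24

Derivation:
P[k] = A[0] + ... + A[k]
P[k] includes A[5] iff k >= 5
Affected indices: 5, 6, ..., 6; delta = 21
  P[5]: 12 + 21 = 33
  P[6]: 3 + 21 = 24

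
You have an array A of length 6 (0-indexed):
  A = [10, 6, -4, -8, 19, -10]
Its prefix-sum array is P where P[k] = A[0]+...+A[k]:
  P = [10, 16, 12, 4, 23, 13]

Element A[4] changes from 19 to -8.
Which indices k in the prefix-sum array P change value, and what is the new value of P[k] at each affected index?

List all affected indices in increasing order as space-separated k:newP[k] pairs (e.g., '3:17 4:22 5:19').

P[k] = A[0] + ... + A[k]
P[k] includes A[4] iff k >= 4
Affected indices: 4, 5, ..., 5; delta = -27
  P[4]: 23 + -27 = -4
  P[5]: 13 + -27 = -14

Answer: 4:-4 5:-14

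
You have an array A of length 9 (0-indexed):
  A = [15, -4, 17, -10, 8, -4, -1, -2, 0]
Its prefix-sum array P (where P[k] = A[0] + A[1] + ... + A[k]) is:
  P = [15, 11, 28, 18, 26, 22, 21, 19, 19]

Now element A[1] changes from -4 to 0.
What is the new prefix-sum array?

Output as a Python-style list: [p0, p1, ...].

Change: A[1] -4 -> 0, delta = 4
P[k] for k < 1: unchanged (A[1] not included)
P[k] for k >= 1: shift by delta = 4
  P[0] = 15 + 0 = 15
  P[1] = 11 + 4 = 15
  P[2] = 28 + 4 = 32
  P[3] = 18 + 4 = 22
  P[4] = 26 + 4 = 30
  P[5] = 22 + 4 = 26
  P[6] = 21 + 4 = 25
  P[7] = 19 + 4 = 23
  P[8] = 19 + 4 = 23

Answer: [15, 15, 32, 22, 30, 26, 25, 23, 23]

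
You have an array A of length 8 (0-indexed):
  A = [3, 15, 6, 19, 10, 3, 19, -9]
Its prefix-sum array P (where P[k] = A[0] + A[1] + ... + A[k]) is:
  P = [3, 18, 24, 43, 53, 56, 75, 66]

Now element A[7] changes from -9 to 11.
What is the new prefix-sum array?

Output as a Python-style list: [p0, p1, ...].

Answer: [3, 18, 24, 43, 53, 56, 75, 86]

Derivation:
Change: A[7] -9 -> 11, delta = 20
P[k] for k < 7: unchanged (A[7] not included)
P[k] for k >= 7: shift by delta = 20
  P[0] = 3 + 0 = 3
  P[1] = 18 + 0 = 18
  P[2] = 24 + 0 = 24
  P[3] = 43 + 0 = 43
  P[4] = 53 + 0 = 53
  P[5] = 56 + 0 = 56
  P[6] = 75 + 0 = 75
  P[7] = 66 + 20 = 86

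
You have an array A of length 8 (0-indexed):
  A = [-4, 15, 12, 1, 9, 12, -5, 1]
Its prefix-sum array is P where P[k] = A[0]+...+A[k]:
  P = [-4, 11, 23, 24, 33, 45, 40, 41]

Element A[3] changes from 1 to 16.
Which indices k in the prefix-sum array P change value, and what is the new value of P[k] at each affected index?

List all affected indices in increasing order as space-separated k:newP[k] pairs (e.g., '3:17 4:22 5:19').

P[k] = A[0] + ... + A[k]
P[k] includes A[3] iff k >= 3
Affected indices: 3, 4, ..., 7; delta = 15
  P[3]: 24 + 15 = 39
  P[4]: 33 + 15 = 48
  P[5]: 45 + 15 = 60
  P[6]: 40 + 15 = 55
  P[7]: 41 + 15 = 56

Answer: 3:39 4:48 5:60 6:55 7:56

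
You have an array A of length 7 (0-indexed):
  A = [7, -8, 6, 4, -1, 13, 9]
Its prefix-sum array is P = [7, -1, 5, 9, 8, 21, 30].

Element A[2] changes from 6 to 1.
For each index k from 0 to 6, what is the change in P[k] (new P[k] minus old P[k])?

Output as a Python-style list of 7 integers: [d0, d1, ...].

Element change: A[2] 6 -> 1, delta = -5
For k < 2: P[k] unchanged, delta_P[k] = 0
For k >= 2: P[k] shifts by exactly -5
Delta array: [0, 0, -5, -5, -5, -5, -5]

Answer: [0, 0, -5, -5, -5, -5, -5]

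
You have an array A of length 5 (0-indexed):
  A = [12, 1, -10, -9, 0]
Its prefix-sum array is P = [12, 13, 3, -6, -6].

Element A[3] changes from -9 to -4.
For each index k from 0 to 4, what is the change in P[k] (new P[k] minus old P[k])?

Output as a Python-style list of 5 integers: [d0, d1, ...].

Element change: A[3] -9 -> -4, delta = 5
For k < 3: P[k] unchanged, delta_P[k] = 0
For k >= 3: P[k] shifts by exactly 5
Delta array: [0, 0, 0, 5, 5]

Answer: [0, 0, 0, 5, 5]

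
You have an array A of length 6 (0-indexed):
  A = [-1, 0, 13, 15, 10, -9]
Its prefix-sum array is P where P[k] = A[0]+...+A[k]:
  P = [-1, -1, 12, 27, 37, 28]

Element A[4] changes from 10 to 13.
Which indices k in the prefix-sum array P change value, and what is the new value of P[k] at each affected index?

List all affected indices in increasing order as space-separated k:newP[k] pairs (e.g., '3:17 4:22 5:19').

P[k] = A[0] + ... + A[k]
P[k] includes A[4] iff k >= 4
Affected indices: 4, 5, ..., 5; delta = 3
  P[4]: 37 + 3 = 40
  P[5]: 28 + 3 = 31

Answer: 4:40 5:31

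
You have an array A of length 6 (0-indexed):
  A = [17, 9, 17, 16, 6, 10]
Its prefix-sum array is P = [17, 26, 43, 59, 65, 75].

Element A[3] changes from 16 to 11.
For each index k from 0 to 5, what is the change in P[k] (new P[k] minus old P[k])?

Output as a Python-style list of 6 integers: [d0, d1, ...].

Answer: [0, 0, 0, -5, -5, -5]

Derivation:
Element change: A[3] 16 -> 11, delta = -5
For k < 3: P[k] unchanged, delta_P[k] = 0
For k >= 3: P[k] shifts by exactly -5
Delta array: [0, 0, 0, -5, -5, -5]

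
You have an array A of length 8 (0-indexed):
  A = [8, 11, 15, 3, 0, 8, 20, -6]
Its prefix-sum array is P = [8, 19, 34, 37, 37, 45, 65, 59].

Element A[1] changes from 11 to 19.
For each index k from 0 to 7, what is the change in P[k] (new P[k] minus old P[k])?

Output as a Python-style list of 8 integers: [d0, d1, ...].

Element change: A[1] 11 -> 19, delta = 8
For k < 1: P[k] unchanged, delta_P[k] = 0
For k >= 1: P[k] shifts by exactly 8
Delta array: [0, 8, 8, 8, 8, 8, 8, 8]

Answer: [0, 8, 8, 8, 8, 8, 8, 8]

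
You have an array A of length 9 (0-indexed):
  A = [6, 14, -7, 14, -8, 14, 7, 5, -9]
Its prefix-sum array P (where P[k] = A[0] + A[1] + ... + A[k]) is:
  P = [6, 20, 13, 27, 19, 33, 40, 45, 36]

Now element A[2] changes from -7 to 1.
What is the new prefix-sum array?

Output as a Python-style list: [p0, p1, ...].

Answer: [6, 20, 21, 35, 27, 41, 48, 53, 44]

Derivation:
Change: A[2] -7 -> 1, delta = 8
P[k] for k < 2: unchanged (A[2] not included)
P[k] for k >= 2: shift by delta = 8
  P[0] = 6 + 0 = 6
  P[1] = 20 + 0 = 20
  P[2] = 13 + 8 = 21
  P[3] = 27 + 8 = 35
  P[4] = 19 + 8 = 27
  P[5] = 33 + 8 = 41
  P[6] = 40 + 8 = 48
  P[7] = 45 + 8 = 53
  P[8] = 36 + 8 = 44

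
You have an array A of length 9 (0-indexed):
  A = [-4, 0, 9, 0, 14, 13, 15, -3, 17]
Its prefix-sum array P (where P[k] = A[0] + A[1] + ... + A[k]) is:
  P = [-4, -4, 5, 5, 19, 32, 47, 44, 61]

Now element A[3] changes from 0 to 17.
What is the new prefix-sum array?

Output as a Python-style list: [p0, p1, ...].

Change: A[3] 0 -> 17, delta = 17
P[k] for k < 3: unchanged (A[3] not included)
P[k] for k >= 3: shift by delta = 17
  P[0] = -4 + 0 = -4
  P[1] = -4 + 0 = -4
  P[2] = 5 + 0 = 5
  P[3] = 5 + 17 = 22
  P[4] = 19 + 17 = 36
  P[5] = 32 + 17 = 49
  P[6] = 47 + 17 = 64
  P[7] = 44 + 17 = 61
  P[8] = 61 + 17 = 78

Answer: [-4, -4, 5, 22, 36, 49, 64, 61, 78]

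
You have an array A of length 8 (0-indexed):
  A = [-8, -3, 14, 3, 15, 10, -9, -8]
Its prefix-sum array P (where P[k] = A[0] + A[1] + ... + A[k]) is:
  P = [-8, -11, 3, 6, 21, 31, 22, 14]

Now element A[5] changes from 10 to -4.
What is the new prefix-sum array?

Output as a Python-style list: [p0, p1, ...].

Change: A[5] 10 -> -4, delta = -14
P[k] for k < 5: unchanged (A[5] not included)
P[k] for k >= 5: shift by delta = -14
  P[0] = -8 + 0 = -8
  P[1] = -11 + 0 = -11
  P[2] = 3 + 0 = 3
  P[3] = 6 + 0 = 6
  P[4] = 21 + 0 = 21
  P[5] = 31 + -14 = 17
  P[6] = 22 + -14 = 8
  P[7] = 14 + -14 = 0

Answer: [-8, -11, 3, 6, 21, 17, 8, 0]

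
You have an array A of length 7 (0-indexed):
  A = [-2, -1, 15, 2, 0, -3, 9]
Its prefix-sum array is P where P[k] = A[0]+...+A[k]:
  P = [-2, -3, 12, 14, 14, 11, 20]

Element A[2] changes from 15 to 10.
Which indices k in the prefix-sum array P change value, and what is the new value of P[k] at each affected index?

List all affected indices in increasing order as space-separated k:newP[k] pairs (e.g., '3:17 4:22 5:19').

Answer: 2:7 3:9 4:9 5:6 6:15

Derivation:
P[k] = A[0] + ... + A[k]
P[k] includes A[2] iff k >= 2
Affected indices: 2, 3, ..., 6; delta = -5
  P[2]: 12 + -5 = 7
  P[3]: 14 + -5 = 9
  P[4]: 14 + -5 = 9
  P[5]: 11 + -5 = 6
  P[6]: 20 + -5 = 15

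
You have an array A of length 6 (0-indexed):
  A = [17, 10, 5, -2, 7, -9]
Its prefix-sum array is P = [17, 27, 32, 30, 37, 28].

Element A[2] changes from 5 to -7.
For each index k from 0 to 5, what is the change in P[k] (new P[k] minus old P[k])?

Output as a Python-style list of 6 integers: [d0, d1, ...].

Element change: A[2] 5 -> -7, delta = -12
For k < 2: P[k] unchanged, delta_P[k] = 0
For k >= 2: P[k] shifts by exactly -12
Delta array: [0, 0, -12, -12, -12, -12]

Answer: [0, 0, -12, -12, -12, -12]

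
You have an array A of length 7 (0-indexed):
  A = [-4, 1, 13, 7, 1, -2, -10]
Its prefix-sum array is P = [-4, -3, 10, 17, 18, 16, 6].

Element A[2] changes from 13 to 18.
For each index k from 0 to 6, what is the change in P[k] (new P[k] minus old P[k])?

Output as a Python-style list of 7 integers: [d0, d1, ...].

Element change: A[2] 13 -> 18, delta = 5
For k < 2: P[k] unchanged, delta_P[k] = 0
For k >= 2: P[k] shifts by exactly 5
Delta array: [0, 0, 5, 5, 5, 5, 5]

Answer: [0, 0, 5, 5, 5, 5, 5]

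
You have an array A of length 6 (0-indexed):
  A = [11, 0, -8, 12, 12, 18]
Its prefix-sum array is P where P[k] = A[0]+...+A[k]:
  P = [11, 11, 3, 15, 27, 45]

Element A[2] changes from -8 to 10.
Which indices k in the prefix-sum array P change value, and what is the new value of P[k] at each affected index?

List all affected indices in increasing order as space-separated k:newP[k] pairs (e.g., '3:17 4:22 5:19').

P[k] = A[0] + ... + A[k]
P[k] includes A[2] iff k >= 2
Affected indices: 2, 3, ..., 5; delta = 18
  P[2]: 3 + 18 = 21
  P[3]: 15 + 18 = 33
  P[4]: 27 + 18 = 45
  P[5]: 45 + 18 = 63

Answer: 2:21 3:33 4:45 5:63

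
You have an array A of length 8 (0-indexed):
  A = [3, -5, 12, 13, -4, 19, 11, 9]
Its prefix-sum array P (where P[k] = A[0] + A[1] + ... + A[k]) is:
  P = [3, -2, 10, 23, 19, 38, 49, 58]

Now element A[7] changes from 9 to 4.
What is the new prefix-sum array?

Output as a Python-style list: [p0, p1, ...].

Answer: [3, -2, 10, 23, 19, 38, 49, 53]

Derivation:
Change: A[7] 9 -> 4, delta = -5
P[k] for k < 7: unchanged (A[7] not included)
P[k] for k >= 7: shift by delta = -5
  P[0] = 3 + 0 = 3
  P[1] = -2 + 0 = -2
  P[2] = 10 + 0 = 10
  P[3] = 23 + 0 = 23
  P[4] = 19 + 0 = 19
  P[5] = 38 + 0 = 38
  P[6] = 49 + 0 = 49
  P[7] = 58 + -5 = 53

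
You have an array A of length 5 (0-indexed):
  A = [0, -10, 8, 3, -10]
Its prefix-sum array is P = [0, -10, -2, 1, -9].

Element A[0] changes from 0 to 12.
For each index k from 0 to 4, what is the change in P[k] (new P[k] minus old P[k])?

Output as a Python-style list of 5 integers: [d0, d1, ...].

Answer: [12, 12, 12, 12, 12]

Derivation:
Element change: A[0] 0 -> 12, delta = 12
For k < 0: P[k] unchanged, delta_P[k] = 0
For k >= 0: P[k] shifts by exactly 12
Delta array: [12, 12, 12, 12, 12]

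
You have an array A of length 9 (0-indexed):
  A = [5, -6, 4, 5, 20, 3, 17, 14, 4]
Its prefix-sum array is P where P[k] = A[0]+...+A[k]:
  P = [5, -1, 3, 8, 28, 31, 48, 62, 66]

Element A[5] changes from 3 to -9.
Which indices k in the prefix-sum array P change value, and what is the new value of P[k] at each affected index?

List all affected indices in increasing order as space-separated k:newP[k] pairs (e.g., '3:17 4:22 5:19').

P[k] = A[0] + ... + A[k]
P[k] includes A[5] iff k >= 5
Affected indices: 5, 6, ..., 8; delta = -12
  P[5]: 31 + -12 = 19
  P[6]: 48 + -12 = 36
  P[7]: 62 + -12 = 50
  P[8]: 66 + -12 = 54

Answer: 5:19 6:36 7:50 8:54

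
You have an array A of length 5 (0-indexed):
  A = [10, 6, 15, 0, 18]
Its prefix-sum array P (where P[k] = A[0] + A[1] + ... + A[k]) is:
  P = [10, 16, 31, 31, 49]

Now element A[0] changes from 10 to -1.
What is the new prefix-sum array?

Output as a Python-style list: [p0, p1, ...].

Answer: [-1, 5, 20, 20, 38]

Derivation:
Change: A[0] 10 -> -1, delta = -11
P[k] for k < 0: unchanged (A[0] not included)
P[k] for k >= 0: shift by delta = -11
  P[0] = 10 + -11 = -1
  P[1] = 16 + -11 = 5
  P[2] = 31 + -11 = 20
  P[3] = 31 + -11 = 20
  P[4] = 49 + -11 = 38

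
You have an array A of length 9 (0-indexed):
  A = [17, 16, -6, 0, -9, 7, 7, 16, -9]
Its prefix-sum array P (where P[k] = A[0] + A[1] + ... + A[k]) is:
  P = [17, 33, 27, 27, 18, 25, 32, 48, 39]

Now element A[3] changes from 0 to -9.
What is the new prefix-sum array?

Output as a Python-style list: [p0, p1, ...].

Change: A[3] 0 -> -9, delta = -9
P[k] for k < 3: unchanged (A[3] not included)
P[k] for k >= 3: shift by delta = -9
  P[0] = 17 + 0 = 17
  P[1] = 33 + 0 = 33
  P[2] = 27 + 0 = 27
  P[3] = 27 + -9 = 18
  P[4] = 18 + -9 = 9
  P[5] = 25 + -9 = 16
  P[6] = 32 + -9 = 23
  P[7] = 48 + -9 = 39
  P[8] = 39 + -9 = 30

Answer: [17, 33, 27, 18, 9, 16, 23, 39, 30]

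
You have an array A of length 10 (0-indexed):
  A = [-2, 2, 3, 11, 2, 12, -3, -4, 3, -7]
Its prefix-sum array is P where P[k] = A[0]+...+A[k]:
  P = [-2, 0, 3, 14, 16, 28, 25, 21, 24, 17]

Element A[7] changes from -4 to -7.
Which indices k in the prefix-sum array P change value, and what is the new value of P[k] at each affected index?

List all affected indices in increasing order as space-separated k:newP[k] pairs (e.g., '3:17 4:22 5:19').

Answer: 7:18 8:21 9:14

Derivation:
P[k] = A[0] + ... + A[k]
P[k] includes A[7] iff k >= 7
Affected indices: 7, 8, ..., 9; delta = -3
  P[7]: 21 + -3 = 18
  P[8]: 24 + -3 = 21
  P[9]: 17 + -3 = 14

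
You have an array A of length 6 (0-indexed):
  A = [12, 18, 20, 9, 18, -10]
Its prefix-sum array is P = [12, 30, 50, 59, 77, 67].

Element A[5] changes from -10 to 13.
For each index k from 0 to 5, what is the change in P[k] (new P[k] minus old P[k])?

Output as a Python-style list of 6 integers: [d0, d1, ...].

Answer: [0, 0, 0, 0, 0, 23]

Derivation:
Element change: A[5] -10 -> 13, delta = 23
For k < 5: P[k] unchanged, delta_P[k] = 0
For k >= 5: P[k] shifts by exactly 23
Delta array: [0, 0, 0, 0, 0, 23]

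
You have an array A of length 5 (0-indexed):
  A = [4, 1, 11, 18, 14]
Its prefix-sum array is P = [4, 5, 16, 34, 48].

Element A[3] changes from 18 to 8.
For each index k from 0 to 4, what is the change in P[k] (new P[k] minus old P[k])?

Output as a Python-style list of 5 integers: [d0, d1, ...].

Answer: [0, 0, 0, -10, -10]

Derivation:
Element change: A[3] 18 -> 8, delta = -10
For k < 3: P[k] unchanged, delta_P[k] = 0
For k >= 3: P[k] shifts by exactly -10
Delta array: [0, 0, 0, -10, -10]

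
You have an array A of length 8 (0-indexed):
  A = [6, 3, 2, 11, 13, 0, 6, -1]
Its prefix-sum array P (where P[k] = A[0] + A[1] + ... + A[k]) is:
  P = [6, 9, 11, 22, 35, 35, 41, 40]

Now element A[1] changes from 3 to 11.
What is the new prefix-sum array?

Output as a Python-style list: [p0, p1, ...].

Change: A[1] 3 -> 11, delta = 8
P[k] for k < 1: unchanged (A[1] not included)
P[k] for k >= 1: shift by delta = 8
  P[0] = 6 + 0 = 6
  P[1] = 9 + 8 = 17
  P[2] = 11 + 8 = 19
  P[3] = 22 + 8 = 30
  P[4] = 35 + 8 = 43
  P[5] = 35 + 8 = 43
  P[6] = 41 + 8 = 49
  P[7] = 40 + 8 = 48

Answer: [6, 17, 19, 30, 43, 43, 49, 48]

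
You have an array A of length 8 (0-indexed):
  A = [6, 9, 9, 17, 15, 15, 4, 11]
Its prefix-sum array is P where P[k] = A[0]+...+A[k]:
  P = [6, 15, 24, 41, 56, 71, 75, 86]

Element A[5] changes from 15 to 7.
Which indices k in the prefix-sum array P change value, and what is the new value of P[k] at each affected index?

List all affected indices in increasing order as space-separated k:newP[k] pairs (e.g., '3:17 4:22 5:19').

Answer: 5:63 6:67 7:78

Derivation:
P[k] = A[0] + ... + A[k]
P[k] includes A[5] iff k >= 5
Affected indices: 5, 6, ..., 7; delta = -8
  P[5]: 71 + -8 = 63
  P[6]: 75 + -8 = 67
  P[7]: 86 + -8 = 78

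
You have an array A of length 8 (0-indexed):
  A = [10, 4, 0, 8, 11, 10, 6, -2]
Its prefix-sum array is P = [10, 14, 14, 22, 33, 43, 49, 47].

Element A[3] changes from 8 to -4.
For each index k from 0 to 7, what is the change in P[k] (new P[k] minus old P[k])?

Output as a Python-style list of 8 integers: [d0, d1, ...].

Element change: A[3] 8 -> -4, delta = -12
For k < 3: P[k] unchanged, delta_P[k] = 0
For k >= 3: P[k] shifts by exactly -12
Delta array: [0, 0, 0, -12, -12, -12, -12, -12]

Answer: [0, 0, 0, -12, -12, -12, -12, -12]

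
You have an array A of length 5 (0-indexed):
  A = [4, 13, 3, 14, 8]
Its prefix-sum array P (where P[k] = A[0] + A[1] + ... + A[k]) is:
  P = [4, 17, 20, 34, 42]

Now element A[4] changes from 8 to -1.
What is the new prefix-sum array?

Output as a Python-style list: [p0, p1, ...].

Answer: [4, 17, 20, 34, 33]

Derivation:
Change: A[4] 8 -> -1, delta = -9
P[k] for k < 4: unchanged (A[4] not included)
P[k] for k >= 4: shift by delta = -9
  P[0] = 4 + 0 = 4
  P[1] = 17 + 0 = 17
  P[2] = 20 + 0 = 20
  P[3] = 34 + 0 = 34
  P[4] = 42 + -9 = 33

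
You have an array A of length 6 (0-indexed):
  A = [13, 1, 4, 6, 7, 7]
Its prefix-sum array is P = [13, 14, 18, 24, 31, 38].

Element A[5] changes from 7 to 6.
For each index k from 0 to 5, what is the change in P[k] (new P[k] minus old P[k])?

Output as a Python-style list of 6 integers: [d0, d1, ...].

Answer: [0, 0, 0, 0, 0, -1]

Derivation:
Element change: A[5] 7 -> 6, delta = -1
For k < 5: P[k] unchanged, delta_P[k] = 0
For k >= 5: P[k] shifts by exactly -1
Delta array: [0, 0, 0, 0, 0, -1]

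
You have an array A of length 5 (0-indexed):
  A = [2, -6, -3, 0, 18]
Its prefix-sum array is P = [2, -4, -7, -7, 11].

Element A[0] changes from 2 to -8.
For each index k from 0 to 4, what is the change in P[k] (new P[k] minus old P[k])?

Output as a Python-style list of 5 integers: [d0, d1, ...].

Element change: A[0] 2 -> -8, delta = -10
For k < 0: P[k] unchanged, delta_P[k] = 0
For k >= 0: P[k] shifts by exactly -10
Delta array: [-10, -10, -10, -10, -10]

Answer: [-10, -10, -10, -10, -10]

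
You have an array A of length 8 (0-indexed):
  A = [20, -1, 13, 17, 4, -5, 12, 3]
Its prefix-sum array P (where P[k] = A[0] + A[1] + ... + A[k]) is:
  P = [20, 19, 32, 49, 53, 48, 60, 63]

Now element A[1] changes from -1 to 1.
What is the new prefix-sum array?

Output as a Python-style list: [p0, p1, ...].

Change: A[1] -1 -> 1, delta = 2
P[k] for k < 1: unchanged (A[1] not included)
P[k] for k >= 1: shift by delta = 2
  P[0] = 20 + 0 = 20
  P[1] = 19 + 2 = 21
  P[2] = 32 + 2 = 34
  P[3] = 49 + 2 = 51
  P[4] = 53 + 2 = 55
  P[5] = 48 + 2 = 50
  P[6] = 60 + 2 = 62
  P[7] = 63 + 2 = 65

Answer: [20, 21, 34, 51, 55, 50, 62, 65]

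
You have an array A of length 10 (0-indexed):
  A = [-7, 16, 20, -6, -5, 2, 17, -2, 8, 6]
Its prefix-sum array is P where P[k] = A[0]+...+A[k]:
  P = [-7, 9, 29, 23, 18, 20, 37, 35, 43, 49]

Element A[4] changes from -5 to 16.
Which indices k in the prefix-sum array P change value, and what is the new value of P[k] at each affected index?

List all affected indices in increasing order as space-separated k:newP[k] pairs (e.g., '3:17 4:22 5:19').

P[k] = A[0] + ... + A[k]
P[k] includes A[4] iff k >= 4
Affected indices: 4, 5, ..., 9; delta = 21
  P[4]: 18 + 21 = 39
  P[5]: 20 + 21 = 41
  P[6]: 37 + 21 = 58
  P[7]: 35 + 21 = 56
  P[8]: 43 + 21 = 64
  P[9]: 49 + 21 = 70

Answer: 4:39 5:41 6:58 7:56 8:64 9:70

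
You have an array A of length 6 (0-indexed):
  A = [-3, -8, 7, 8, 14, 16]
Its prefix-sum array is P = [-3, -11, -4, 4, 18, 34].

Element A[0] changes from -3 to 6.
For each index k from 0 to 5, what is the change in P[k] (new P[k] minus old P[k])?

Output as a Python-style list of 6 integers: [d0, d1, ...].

Answer: [9, 9, 9, 9, 9, 9]

Derivation:
Element change: A[0] -3 -> 6, delta = 9
For k < 0: P[k] unchanged, delta_P[k] = 0
For k >= 0: P[k] shifts by exactly 9
Delta array: [9, 9, 9, 9, 9, 9]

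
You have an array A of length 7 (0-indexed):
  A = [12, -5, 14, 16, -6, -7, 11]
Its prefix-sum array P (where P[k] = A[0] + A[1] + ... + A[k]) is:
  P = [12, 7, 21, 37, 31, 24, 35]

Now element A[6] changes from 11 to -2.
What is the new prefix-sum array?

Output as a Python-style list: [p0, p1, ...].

Answer: [12, 7, 21, 37, 31, 24, 22]

Derivation:
Change: A[6] 11 -> -2, delta = -13
P[k] for k < 6: unchanged (A[6] not included)
P[k] for k >= 6: shift by delta = -13
  P[0] = 12 + 0 = 12
  P[1] = 7 + 0 = 7
  P[2] = 21 + 0 = 21
  P[3] = 37 + 0 = 37
  P[4] = 31 + 0 = 31
  P[5] = 24 + 0 = 24
  P[6] = 35 + -13 = 22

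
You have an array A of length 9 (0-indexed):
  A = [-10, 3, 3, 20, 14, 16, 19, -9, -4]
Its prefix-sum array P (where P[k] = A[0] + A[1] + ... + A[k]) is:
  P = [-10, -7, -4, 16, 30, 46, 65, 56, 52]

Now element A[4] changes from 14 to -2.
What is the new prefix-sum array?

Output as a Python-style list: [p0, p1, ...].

Change: A[4] 14 -> -2, delta = -16
P[k] for k < 4: unchanged (A[4] not included)
P[k] for k >= 4: shift by delta = -16
  P[0] = -10 + 0 = -10
  P[1] = -7 + 0 = -7
  P[2] = -4 + 0 = -4
  P[3] = 16 + 0 = 16
  P[4] = 30 + -16 = 14
  P[5] = 46 + -16 = 30
  P[6] = 65 + -16 = 49
  P[7] = 56 + -16 = 40
  P[8] = 52 + -16 = 36

Answer: [-10, -7, -4, 16, 14, 30, 49, 40, 36]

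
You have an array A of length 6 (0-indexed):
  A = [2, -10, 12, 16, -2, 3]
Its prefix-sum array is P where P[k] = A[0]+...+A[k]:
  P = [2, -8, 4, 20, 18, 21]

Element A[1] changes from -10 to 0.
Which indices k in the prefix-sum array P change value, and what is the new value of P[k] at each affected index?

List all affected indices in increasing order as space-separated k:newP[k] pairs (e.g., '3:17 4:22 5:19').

Answer: 1:2 2:14 3:30 4:28 5:31

Derivation:
P[k] = A[0] + ... + A[k]
P[k] includes A[1] iff k >= 1
Affected indices: 1, 2, ..., 5; delta = 10
  P[1]: -8 + 10 = 2
  P[2]: 4 + 10 = 14
  P[3]: 20 + 10 = 30
  P[4]: 18 + 10 = 28
  P[5]: 21 + 10 = 31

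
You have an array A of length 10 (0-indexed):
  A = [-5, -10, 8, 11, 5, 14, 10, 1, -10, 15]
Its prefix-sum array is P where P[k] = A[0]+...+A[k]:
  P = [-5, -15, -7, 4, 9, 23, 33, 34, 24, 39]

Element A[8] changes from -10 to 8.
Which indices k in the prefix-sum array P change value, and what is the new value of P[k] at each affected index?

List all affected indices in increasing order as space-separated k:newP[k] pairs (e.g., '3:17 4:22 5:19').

Answer: 8:42 9:57

Derivation:
P[k] = A[0] + ... + A[k]
P[k] includes A[8] iff k >= 8
Affected indices: 8, 9, ..., 9; delta = 18
  P[8]: 24 + 18 = 42
  P[9]: 39 + 18 = 57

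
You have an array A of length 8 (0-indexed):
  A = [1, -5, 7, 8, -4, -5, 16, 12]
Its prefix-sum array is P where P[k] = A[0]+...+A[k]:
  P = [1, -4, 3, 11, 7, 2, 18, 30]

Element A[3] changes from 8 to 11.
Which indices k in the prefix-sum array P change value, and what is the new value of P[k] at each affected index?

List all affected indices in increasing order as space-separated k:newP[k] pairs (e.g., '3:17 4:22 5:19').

Answer: 3:14 4:10 5:5 6:21 7:33

Derivation:
P[k] = A[0] + ... + A[k]
P[k] includes A[3] iff k >= 3
Affected indices: 3, 4, ..., 7; delta = 3
  P[3]: 11 + 3 = 14
  P[4]: 7 + 3 = 10
  P[5]: 2 + 3 = 5
  P[6]: 18 + 3 = 21
  P[7]: 30 + 3 = 33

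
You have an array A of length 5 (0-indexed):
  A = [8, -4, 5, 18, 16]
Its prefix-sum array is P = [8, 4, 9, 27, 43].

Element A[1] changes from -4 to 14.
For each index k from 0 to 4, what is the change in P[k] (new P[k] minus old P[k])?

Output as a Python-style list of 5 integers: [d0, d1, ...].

Element change: A[1] -4 -> 14, delta = 18
For k < 1: P[k] unchanged, delta_P[k] = 0
For k >= 1: P[k] shifts by exactly 18
Delta array: [0, 18, 18, 18, 18]

Answer: [0, 18, 18, 18, 18]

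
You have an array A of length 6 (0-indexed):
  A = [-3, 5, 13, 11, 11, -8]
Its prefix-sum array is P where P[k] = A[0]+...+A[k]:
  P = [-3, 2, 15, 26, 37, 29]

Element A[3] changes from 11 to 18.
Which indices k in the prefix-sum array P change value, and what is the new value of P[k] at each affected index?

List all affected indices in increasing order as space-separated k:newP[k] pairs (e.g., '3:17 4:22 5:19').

P[k] = A[0] + ... + A[k]
P[k] includes A[3] iff k >= 3
Affected indices: 3, 4, ..., 5; delta = 7
  P[3]: 26 + 7 = 33
  P[4]: 37 + 7 = 44
  P[5]: 29 + 7 = 36

Answer: 3:33 4:44 5:36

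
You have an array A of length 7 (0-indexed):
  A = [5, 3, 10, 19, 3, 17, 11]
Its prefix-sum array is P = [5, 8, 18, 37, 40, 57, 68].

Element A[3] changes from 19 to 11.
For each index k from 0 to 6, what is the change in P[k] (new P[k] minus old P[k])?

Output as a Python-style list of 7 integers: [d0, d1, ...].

Answer: [0, 0, 0, -8, -8, -8, -8]

Derivation:
Element change: A[3] 19 -> 11, delta = -8
For k < 3: P[k] unchanged, delta_P[k] = 0
For k >= 3: P[k] shifts by exactly -8
Delta array: [0, 0, 0, -8, -8, -8, -8]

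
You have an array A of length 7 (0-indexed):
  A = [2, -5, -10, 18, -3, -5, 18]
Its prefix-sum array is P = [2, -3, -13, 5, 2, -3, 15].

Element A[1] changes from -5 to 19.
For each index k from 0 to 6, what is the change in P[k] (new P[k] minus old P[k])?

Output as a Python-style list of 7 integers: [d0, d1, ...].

Answer: [0, 24, 24, 24, 24, 24, 24]

Derivation:
Element change: A[1] -5 -> 19, delta = 24
For k < 1: P[k] unchanged, delta_P[k] = 0
For k >= 1: P[k] shifts by exactly 24
Delta array: [0, 24, 24, 24, 24, 24, 24]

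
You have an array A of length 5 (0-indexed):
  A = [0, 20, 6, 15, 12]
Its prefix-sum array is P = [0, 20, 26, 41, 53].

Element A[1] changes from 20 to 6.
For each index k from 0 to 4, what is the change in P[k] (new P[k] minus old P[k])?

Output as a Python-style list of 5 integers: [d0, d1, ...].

Answer: [0, -14, -14, -14, -14]

Derivation:
Element change: A[1] 20 -> 6, delta = -14
For k < 1: P[k] unchanged, delta_P[k] = 0
For k >= 1: P[k] shifts by exactly -14
Delta array: [0, -14, -14, -14, -14]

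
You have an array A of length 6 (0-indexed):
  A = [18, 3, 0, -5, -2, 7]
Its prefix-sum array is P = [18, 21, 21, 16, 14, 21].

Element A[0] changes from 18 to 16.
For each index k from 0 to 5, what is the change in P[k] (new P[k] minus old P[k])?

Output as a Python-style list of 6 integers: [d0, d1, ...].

Answer: [-2, -2, -2, -2, -2, -2]

Derivation:
Element change: A[0] 18 -> 16, delta = -2
For k < 0: P[k] unchanged, delta_P[k] = 0
For k >= 0: P[k] shifts by exactly -2
Delta array: [-2, -2, -2, -2, -2, -2]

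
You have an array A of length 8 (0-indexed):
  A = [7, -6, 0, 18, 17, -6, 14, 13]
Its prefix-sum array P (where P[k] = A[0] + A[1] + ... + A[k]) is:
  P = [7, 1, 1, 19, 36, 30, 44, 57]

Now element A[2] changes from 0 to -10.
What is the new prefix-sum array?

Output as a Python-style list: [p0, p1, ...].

Answer: [7, 1, -9, 9, 26, 20, 34, 47]

Derivation:
Change: A[2] 0 -> -10, delta = -10
P[k] for k < 2: unchanged (A[2] not included)
P[k] for k >= 2: shift by delta = -10
  P[0] = 7 + 0 = 7
  P[1] = 1 + 0 = 1
  P[2] = 1 + -10 = -9
  P[3] = 19 + -10 = 9
  P[4] = 36 + -10 = 26
  P[5] = 30 + -10 = 20
  P[6] = 44 + -10 = 34
  P[7] = 57 + -10 = 47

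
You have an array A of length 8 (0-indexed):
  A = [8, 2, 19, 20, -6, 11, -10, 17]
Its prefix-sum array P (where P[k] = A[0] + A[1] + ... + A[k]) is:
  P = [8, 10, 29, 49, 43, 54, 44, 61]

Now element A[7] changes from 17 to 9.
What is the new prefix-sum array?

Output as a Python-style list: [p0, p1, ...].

Answer: [8, 10, 29, 49, 43, 54, 44, 53]

Derivation:
Change: A[7] 17 -> 9, delta = -8
P[k] for k < 7: unchanged (A[7] not included)
P[k] for k >= 7: shift by delta = -8
  P[0] = 8 + 0 = 8
  P[1] = 10 + 0 = 10
  P[2] = 29 + 0 = 29
  P[3] = 49 + 0 = 49
  P[4] = 43 + 0 = 43
  P[5] = 54 + 0 = 54
  P[6] = 44 + 0 = 44
  P[7] = 61 + -8 = 53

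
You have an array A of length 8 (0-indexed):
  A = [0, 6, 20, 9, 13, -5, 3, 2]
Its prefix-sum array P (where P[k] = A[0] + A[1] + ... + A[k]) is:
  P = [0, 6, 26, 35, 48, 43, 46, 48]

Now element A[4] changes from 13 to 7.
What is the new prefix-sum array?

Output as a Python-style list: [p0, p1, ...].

Answer: [0, 6, 26, 35, 42, 37, 40, 42]

Derivation:
Change: A[4] 13 -> 7, delta = -6
P[k] for k < 4: unchanged (A[4] not included)
P[k] for k >= 4: shift by delta = -6
  P[0] = 0 + 0 = 0
  P[1] = 6 + 0 = 6
  P[2] = 26 + 0 = 26
  P[3] = 35 + 0 = 35
  P[4] = 48 + -6 = 42
  P[5] = 43 + -6 = 37
  P[6] = 46 + -6 = 40
  P[7] = 48 + -6 = 42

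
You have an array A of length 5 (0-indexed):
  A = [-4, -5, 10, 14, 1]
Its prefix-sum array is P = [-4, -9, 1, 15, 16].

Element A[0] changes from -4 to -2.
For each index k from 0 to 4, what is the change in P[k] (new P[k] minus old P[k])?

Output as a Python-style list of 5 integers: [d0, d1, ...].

Answer: [2, 2, 2, 2, 2]

Derivation:
Element change: A[0] -4 -> -2, delta = 2
For k < 0: P[k] unchanged, delta_P[k] = 0
For k >= 0: P[k] shifts by exactly 2
Delta array: [2, 2, 2, 2, 2]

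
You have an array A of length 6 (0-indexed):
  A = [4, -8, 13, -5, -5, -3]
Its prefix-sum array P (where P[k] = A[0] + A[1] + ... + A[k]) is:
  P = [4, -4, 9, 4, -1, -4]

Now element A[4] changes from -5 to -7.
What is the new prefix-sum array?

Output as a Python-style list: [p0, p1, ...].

Change: A[4] -5 -> -7, delta = -2
P[k] for k < 4: unchanged (A[4] not included)
P[k] for k >= 4: shift by delta = -2
  P[0] = 4 + 0 = 4
  P[1] = -4 + 0 = -4
  P[2] = 9 + 0 = 9
  P[3] = 4 + 0 = 4
  P[4] = -1 + -2 = -3
  P[5] = -4 + -2 = -6

Answer: [4, -4, 9, 4, -3, -6]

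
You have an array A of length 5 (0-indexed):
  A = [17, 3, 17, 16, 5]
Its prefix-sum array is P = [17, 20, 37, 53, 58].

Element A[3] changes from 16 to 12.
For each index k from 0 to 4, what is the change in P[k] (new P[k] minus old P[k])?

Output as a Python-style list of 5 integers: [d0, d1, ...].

Element change: A[3] 16 -> 12, delta = -4
For k < 3: P[k] unchanged, delta_P[k] = 0
For k >= 3: P[k] shifts by exactly -4
Delta array: [0, 0, 0, -4, -4]

Answer: [0, 0, 0, -4, -4]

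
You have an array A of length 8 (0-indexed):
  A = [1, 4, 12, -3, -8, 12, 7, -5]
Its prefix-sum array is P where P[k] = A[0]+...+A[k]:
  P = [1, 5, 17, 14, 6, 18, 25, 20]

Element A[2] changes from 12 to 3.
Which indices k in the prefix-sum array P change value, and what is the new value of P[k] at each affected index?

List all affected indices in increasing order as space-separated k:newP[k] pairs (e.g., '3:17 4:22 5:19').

P[k] = A[0] + ... + A[k]
P[k] includes A[2] iff k >= 2
Affected indices: 2, 3, ..., 7; delta = -9
  P[2]: 17 + -9 = 8
  P[3]: 14 + -9 = 5
  P[4]: 6 + -9 = -3
  P[5]: 18 + -9 = 9
  P[6]: 25 + -9 = 16
  P[7]: 20 + -9 = 11

Answer: 2:8 3:5 4:-3 5:9 6:16 7:11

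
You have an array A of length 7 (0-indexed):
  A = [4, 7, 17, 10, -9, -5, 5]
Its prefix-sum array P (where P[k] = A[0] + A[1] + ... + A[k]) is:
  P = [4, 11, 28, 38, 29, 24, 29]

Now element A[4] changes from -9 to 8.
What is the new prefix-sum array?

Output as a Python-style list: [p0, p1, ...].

Answer: [4, 11, 28, 38, 46, 41, 46]

Derivation:
Change: A[4] -9 -> 8, delta = 17
P[k] for k < 4: unchanged (A[4] not included)
P[k] for k >= 4: shift by delta = 17
  P[0] = 4 + 0 = 4
  P[1] = 11 + 0 = 11
  P[2] = 28 + 0 = 28
  P[3] = 38 + 0 = 38
  P[4] = 29 + 17 = 46
  P[5] = 24 + 17 = 41
  P[6] = 29 + 17 = 46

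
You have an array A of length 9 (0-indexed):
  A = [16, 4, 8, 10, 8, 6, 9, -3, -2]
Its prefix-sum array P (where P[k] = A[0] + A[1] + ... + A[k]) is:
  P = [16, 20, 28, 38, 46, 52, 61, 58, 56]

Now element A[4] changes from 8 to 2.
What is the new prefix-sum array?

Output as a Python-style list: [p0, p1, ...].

Answer: [16, 20, 28, 38, 40, 46, 55, 52, 50]

Derivation:
Change: A[4] 8 -> 2, delta = -6
P[k] for k < 4: unchanged (A[4] not included)
P[k] for k >= 4: shift by delta = -6
  P[0] = 16 + 0 = 16
  P[1] = 20 + 0 = 20
  P[2] = 28 + 0 = 28
  P[3] = 38 + 0 = 38
  P[4] = 46 + -6 = 40
  P[5] = 52 + -6 = 46
  P[6] = 61 + -6 = 55
  P[7] = 58 + -6 = 52
  P[8] = 56 + -6 = 50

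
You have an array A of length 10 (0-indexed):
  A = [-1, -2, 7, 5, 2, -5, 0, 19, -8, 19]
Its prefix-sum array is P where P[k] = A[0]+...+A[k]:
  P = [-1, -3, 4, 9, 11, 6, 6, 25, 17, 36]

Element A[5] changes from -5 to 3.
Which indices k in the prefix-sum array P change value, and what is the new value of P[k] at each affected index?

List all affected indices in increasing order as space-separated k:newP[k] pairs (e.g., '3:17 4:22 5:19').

Answer: 5:14 6:14 7:33 8:25 9:44

Derivation:
P[k] = A[0] + ... + A[k]
P[k] includes A[5] iff k >= 5
Affected indices: 5, 6, ..., 9; delta = 8
  P[5]: 6 + 8 = 14
  P[6]: 6 + 8 = 14
  P[7]: 25 + 8 = 33
  P[8]: 17 + 8 = 25
  P[9]: 36 + 8 = 44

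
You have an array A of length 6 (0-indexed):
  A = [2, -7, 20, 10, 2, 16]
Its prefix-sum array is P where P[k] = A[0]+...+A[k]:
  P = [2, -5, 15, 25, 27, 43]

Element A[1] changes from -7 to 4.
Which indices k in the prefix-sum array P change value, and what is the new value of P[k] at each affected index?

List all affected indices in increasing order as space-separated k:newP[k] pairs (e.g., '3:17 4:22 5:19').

Answer: 1:6 2:26 3:36 4:38 5:54

Derivation:
P[k] = A[0] + ... + A[k]
P[k] includes A[1] iff k >= 1
Affected indices: 1, 2, ..., 5; delta = 11
  P[1]: -5 + 11 = 6
  P[2]: 15 + 11 = 26
  P[3]: 25 + 11 = 36
  P[4]: 27 + 11 = 38
  P[5]: 43 + 11 = 54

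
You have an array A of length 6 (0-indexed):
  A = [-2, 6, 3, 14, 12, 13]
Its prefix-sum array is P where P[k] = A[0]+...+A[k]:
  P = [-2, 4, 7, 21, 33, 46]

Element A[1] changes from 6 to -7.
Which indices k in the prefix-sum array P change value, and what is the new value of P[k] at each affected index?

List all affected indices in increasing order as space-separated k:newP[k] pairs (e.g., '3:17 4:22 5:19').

P[k] = A[0] + ... + A[k]
P[k] includes A[1] iff k >= 1
Affected indices: 1, 2, ..., 5; delta = -13
  P[1]: 4 + -13 = -9
  P[2]: 7 + -13 = -6
  P[3]: 21 + -13 = 8
  P[4]: 33 + -13 = 20
  P[5]: 46 + -13 = 33

Answer: 1:-9 2:-6 3:8 4:20 5:33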